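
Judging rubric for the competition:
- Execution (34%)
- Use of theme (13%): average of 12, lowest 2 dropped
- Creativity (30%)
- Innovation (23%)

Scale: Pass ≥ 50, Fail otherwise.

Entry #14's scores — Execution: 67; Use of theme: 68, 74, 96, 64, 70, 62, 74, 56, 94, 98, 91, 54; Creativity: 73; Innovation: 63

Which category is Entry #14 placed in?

Pass

Use of theme: drop 54, 56 → average of remaining 10 = 791/10 = 79.1
Weighted total:
  Execution 67 × 0.34 = 22.78
  Use of theme 79.1 × 0.13 = 10.283
  Creativity 73 × 0.3 = 21.9
  Innovation 63 × 0.23 = 14.49
Sum = 69.453
69.453 ≥ 50 → Pass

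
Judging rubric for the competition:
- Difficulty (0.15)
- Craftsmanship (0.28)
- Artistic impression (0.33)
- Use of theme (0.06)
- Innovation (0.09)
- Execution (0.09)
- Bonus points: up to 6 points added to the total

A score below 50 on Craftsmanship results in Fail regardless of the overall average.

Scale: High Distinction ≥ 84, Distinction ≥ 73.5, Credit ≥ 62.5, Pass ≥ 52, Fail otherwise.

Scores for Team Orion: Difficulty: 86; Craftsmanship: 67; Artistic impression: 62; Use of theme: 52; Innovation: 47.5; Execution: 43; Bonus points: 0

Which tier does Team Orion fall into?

Craftsmanship score 67 ≥ 50: minimum met.
Weighted total:
  Difficulty 86 × 0.15 = 12.9
  Craftsmanship 67 × 0.28 = 18.76
  Artistic impression 62 × 0.33 = 20.46
  Use of theme 52 × 0.06 = 3.12
  Innovation 47.5 × 0.09 = 4.275
  Execution 43 × 0.09 = 3.87
Sum = 63.385
Bonus points: 63.385 + 0 = 63.385
63.385 is ≥ 62.5 and < 73.5 → Credit

Credit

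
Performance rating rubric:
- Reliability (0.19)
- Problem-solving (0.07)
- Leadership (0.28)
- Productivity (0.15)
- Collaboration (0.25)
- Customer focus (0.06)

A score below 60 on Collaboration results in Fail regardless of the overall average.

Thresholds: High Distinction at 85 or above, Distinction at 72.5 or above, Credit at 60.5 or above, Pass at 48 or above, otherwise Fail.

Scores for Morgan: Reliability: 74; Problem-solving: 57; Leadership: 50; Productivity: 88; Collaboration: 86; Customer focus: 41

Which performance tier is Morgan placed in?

Collaboration score 86 ≥ 60: minimum met.
Weighted total:
  Reliability 74 × 0.19 = 14.06
  Problem-solving 57 × 0.07 = 3.99
  Leadership 50 × 0.28 = 14
  Productivity 88 × 0.15 = 13.2
  Collaboration 86 × 0.25 = 21.5
  Customer focus 41 × 0.06 = 2.46
Sum = 69.21
69.21 is ≥ 60.5 and < 72.5 → Credit

Credit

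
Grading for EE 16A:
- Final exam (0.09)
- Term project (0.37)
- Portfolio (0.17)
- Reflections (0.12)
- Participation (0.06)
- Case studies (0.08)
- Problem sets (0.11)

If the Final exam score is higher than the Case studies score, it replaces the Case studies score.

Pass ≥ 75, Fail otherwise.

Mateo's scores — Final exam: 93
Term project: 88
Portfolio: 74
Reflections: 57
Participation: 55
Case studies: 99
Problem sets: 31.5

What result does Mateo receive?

Pass

Final exam (93) ≤ Case studies (99), so Case studies stays at 99.
Weighted total:
  Final exam 93 × 0.09 = 8.37
  Term project 88 × 0.37 = 32.56
  Portfolio 74 × 0.17 = 12.58
  Reflections 57 × 0.12 = 6.84
  Participation 55 × 0.06 = 3.3
  Case studies 99 × 0.08 = 7.92
  Problem sets 31.5 × 0.11 = 3.465
Sum = 75.035
75.035 ≥ 75 → Pass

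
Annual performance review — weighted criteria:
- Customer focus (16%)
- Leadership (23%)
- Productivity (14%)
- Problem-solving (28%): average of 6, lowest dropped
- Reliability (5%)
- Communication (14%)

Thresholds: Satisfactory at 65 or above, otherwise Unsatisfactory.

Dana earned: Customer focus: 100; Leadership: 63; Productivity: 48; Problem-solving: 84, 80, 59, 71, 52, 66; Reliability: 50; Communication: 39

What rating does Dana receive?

Problem-solving: drop 52 → average of remaining 5 = 360/5 = 72
Weighted total:
  Customer focus 100 × 0.16 = 16
  Leadership 63 × 0.23 = 14.49
  Productivity 48 × 0.14 = 6.72
  Problem-solving 72 × 0.28 = 20.16
  Reliability 50 × 0.05 = 2.5
  Communication 39 × 0.14 = 5.46
Sum = 65.33
65.33 ≥ 65 → Satisfactory

Satisfactory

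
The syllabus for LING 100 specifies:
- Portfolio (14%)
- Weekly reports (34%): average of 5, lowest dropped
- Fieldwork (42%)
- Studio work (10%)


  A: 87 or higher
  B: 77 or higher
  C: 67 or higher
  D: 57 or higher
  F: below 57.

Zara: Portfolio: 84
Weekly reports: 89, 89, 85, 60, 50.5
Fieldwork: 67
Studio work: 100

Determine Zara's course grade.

B

Weekly reports: drop 50.5 → average of remaining 4 = 323/4 = 80.75
Weighted total:
  Portfolio 84 × 0.14 = 11.76
  Weekly reports 80.75 × 0.34 = 27.455
  Fieldwork 67 × 0.42 = 28.14
  Studio work 100 × 0.1 = 10
Sum = 77.355
77.355 is ≥ 77 and < 87 → B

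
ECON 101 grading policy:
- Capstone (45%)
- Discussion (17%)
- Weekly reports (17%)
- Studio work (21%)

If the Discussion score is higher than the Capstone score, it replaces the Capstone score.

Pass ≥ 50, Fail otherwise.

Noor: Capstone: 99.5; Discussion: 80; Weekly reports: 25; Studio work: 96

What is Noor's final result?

Discussion (80) ≤ Capstone (99.5), so Capstone stays at 99.5.
Weighted total:
  Capstone 99.5 × 0.45 = 44.775
  Discussion 80 × 0.17 = 13.6
  Weekly reports 25 × 0.17 = 4.25
  Studio work 96 × 0.21 = 20.16
Sum = 82.785
82.785 ≥ 50 → Pass

Pass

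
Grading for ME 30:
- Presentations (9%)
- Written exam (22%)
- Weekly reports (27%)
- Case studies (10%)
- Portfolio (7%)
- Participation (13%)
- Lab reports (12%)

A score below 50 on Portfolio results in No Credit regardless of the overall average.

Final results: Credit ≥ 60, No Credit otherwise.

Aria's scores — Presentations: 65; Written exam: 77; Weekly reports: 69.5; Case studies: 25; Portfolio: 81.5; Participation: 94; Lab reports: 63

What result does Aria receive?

Credit

Portfolio score 81.5 ≥ 50: minimum met.
Weighted total:
  Presentations 65 × 0.09 = 5.85
  Written exam 77 × 0.22 = 16.94
  Weekly reports 69.5 × 0.27 = 18.765
  Case studies 25 × 0.1 = 2.5
  Portfolio 81.5 × 0.07 = 5.705
  Participation 94 × 0.13 = 12.22
  Lab reports 63 × 0.12 = 7.56
Sum = 69.54
69.54 ≥ 60 → Credit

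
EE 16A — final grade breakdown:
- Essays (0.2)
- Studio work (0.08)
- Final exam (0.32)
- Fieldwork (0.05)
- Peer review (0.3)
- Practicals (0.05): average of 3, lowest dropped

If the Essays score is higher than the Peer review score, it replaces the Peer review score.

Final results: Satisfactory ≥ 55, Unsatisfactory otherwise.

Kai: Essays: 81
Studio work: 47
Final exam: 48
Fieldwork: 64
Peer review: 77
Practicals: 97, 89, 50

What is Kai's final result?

Satisfactory

Practicals: drop 50 → average of remaining 2 = 186/2 = 93
Essays (81) > Peer review (77), so Peer review counts as 81.
Weighted total:
  Essays 81 × 0.2 = 16.2
  Studio work 47 × 0.08 = 3.76
  Final exam 48 × 0.32 = 15.36
  Fieldwork 64 × 0.05 = 3.2
  Peer review 81 × 0.3 = 24.3
  Practicals 93 × 0.05 = 4.65
Sum = 67.47
67.47 ≥ 55 → Satisfactory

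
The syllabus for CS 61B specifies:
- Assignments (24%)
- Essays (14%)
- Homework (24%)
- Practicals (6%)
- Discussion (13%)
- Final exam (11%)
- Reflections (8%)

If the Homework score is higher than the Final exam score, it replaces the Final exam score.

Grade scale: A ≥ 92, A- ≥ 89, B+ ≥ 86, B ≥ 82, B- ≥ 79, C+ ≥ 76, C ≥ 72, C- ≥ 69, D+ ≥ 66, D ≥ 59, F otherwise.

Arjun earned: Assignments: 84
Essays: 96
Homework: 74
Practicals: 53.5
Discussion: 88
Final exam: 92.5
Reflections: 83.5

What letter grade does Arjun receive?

Homework (74) ≤ Final exam (92.5), so Final exam stays at 92.5.
Weighted total:
  Assignments 84 × 0.24 = 20.16
  Essays 96 × 0.14 = 13.44
  Homework 74 × 0.24 = 17.76
  Practicals 53.5 × 0.06 = 3.21
  Discussion 88 × 0.13 = 11.44
  Final exam 92.5 × 0.11 = 10.175
  Reflections 83.5 × 0.08 = 6.68
Sum = 82.865
82.865 is ≥ 82 and < 86 → B

B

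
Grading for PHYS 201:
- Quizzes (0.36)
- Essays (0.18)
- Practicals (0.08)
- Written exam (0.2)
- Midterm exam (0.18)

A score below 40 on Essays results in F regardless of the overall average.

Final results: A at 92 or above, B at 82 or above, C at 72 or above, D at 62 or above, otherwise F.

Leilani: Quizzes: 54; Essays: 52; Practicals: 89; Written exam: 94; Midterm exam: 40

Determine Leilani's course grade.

F

Essays score 52 ≥ 40: minimum met.
Weighted total:
  Quizzes 54 × 0.36 = 19.44
  Essays 52 × 0.18 = 9.36
  Practicals 89 × 0.08 = 7.12
  Written exam 94 × 0.2 = 18.8
  Midterm exam 40 × 0.18 = 7.2
Sum = 61.92
61.92 < 62 → F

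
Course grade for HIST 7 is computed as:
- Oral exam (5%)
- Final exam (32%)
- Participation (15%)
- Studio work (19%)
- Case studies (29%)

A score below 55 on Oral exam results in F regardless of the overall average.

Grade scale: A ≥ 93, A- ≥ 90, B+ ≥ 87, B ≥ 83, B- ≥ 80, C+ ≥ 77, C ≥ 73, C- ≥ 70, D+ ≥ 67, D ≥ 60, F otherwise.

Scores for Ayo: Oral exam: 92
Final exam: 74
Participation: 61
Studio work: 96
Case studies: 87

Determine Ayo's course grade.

B-

Oral exam score 92 ≥ 55: minimum met.
Weighted total:
  Oral exam 92 × 0.05 = 4.6
  Final exam 74 × 0.32 = 23.68
  Participation 61 × 0.15 = 9.15
  Studio work 96 × 0.19 = 18.24
  Case studies 87 × 0.29 = 25.23
Sum = 80.9
80.9 is ≥ 80 and < 83 → B-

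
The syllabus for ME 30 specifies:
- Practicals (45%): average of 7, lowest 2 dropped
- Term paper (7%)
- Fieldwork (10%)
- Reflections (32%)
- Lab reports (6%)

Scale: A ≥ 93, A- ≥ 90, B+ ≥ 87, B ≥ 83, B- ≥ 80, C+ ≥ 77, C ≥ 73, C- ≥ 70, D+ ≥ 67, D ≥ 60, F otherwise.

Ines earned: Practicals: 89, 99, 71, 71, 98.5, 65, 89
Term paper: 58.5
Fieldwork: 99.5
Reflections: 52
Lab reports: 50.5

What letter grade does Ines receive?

Practicals: drop 65, 71 → average of remaining 5 = 446.5/5 = 89.3
Weighted total:
  Practicals 89.3 × 0.45 = 40.185
  Term paper 58.5 × 0.07 = 4.095
  Fieldwork 99.5 × 0.1 = 9.95
  Reflections 52 × 0.32 = 16.64
  Lab reports 50.5 × 0.06 = 3.03
Sum = 73.9
73.9 is ≥ 73 and < 77 → C

C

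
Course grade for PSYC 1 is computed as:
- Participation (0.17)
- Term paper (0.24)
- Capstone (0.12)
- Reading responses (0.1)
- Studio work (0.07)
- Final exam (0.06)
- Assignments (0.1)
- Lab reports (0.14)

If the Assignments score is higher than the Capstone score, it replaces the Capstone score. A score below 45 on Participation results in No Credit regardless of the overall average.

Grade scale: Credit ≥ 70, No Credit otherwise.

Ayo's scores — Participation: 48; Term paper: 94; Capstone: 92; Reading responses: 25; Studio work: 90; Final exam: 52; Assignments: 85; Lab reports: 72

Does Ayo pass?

Credit

Assignments (85) ≤ Capstone (92), so Capstone stays at 92.
Participation score 48 ≥ 45: minimum met.
Weighted total:
  Participation 48 × 0.17 = 8.16
  Term paper 94 × 0.24 = 22.56
  Capstone 92 × 0.12 = 11.04
  Reading responses 25 × 0.1 = 2.5
  Studio work 90 × 0.07 = 6.3
  Final exam 52 × 0.06 = 3.12
  Assignments 85 × 0.1 = 8.5
  Lab reports 72 × 0.14 = 10.08
Sum = 72.26
72.26 ≥ 70 → Credit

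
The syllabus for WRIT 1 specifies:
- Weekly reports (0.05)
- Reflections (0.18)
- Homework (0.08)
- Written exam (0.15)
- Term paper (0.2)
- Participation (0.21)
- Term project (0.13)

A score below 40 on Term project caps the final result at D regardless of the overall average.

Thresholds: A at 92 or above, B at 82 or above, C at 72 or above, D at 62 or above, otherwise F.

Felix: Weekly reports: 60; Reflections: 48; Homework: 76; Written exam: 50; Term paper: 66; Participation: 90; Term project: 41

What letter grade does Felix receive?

Term project score 41 ≥ 40: minimum met.
Weighted total:
  Weekly reports 60 × 0.05 = 3
  Reflections 48 × 0.18 = 8.64
  Homework 76 × 0.08 = 6.08
  Written exam 50 × 0.15 = 7.5
  Term paper 66 × 0.2 = 13.2
  Participation 90 × 0.21 = 18.9
  Term project 41 × 0.13 = 5.33
Sum = 62.65
62.65 is ≥ 62 and < 72 → D

D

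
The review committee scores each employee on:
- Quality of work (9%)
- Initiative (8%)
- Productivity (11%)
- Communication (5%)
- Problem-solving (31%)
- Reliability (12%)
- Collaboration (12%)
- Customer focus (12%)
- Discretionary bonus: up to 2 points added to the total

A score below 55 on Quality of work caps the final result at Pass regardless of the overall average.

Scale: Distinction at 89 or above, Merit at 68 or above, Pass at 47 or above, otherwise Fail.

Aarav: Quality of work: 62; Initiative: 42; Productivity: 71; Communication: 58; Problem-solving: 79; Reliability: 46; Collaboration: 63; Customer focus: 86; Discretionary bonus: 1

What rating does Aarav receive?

Merit

Quality of work score 62 ≥ 55: minimum met.
Weighted total:
  Quality of work 62 × 0.09 = 5.58
  Initiative 42 × 0.08 = 3.36
  Productivity 71 × 0.11 = 7.81
  Communication 58 × 0.05 = 2.9
  Problem-solving 79 × 0.31 = 24.49
  Reliability 46 × 0.12 = 5.52
  Collaboration 63 × 0.12 = 7.56
  Customer focus 86 × 0.12 = 10.32
Sum = 67.54
Discretionary bonus: 67.54 + 1 = 68.54
68.54 is ≥ 68 and < 89 → Merit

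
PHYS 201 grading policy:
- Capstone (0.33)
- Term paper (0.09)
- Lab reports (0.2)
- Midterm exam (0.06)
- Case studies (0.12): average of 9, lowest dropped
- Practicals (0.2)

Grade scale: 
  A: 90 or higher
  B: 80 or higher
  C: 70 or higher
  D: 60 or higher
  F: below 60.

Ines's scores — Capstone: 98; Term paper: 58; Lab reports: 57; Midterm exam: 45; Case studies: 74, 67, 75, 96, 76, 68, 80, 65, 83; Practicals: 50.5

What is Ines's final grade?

Case studies: drop 65 → average of remaining 8 = 619/8 = 77.375
Weighted total:
  Capstone 98 × 0.33 = 32.34
  Term paper 58 × 0.09 = 5.22
  Lab reports 57 × 0.2 = 11.4
  Midterm exam 45 × 0.06 = 2.7
  Case studies 77.375 × 0.12 = 9.285
  Practicals 50.5 × 0.2 = 10.1
Sum = 71.045
71.045 is ≥ 70 and < 80 → C

C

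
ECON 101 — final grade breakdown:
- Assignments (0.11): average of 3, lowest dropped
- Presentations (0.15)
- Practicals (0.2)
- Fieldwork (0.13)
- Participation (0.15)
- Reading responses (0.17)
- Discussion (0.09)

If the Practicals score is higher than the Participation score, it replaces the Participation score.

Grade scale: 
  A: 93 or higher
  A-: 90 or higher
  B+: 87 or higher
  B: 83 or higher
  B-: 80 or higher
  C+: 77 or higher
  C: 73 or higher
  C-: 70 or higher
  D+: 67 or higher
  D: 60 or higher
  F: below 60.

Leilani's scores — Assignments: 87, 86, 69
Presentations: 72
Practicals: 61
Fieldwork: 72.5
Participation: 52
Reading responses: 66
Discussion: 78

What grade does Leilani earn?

D+

Assignments: drop 69 → average of remaining 2 = 173/2 = 86.5
Practicals (61) > Participation (52), so Participation counts as 61.
Weighted total:
  Assignments 86.5 × 0.11 = 9.515
  Presentations 72 × 0.15 = 10.8
  Practicals 61 × 0.2 = 12.2
  Fieldwork 72.5 × 0.13 = 9.425
  Participation 61 × 0.15 = 9.15
  Reading responses 66 × 0.17 = 11.22
  Discussion 78 × 0.09 = 7.02
Sum = 69.33
69.33 is ≥ 67 and < 70 → D+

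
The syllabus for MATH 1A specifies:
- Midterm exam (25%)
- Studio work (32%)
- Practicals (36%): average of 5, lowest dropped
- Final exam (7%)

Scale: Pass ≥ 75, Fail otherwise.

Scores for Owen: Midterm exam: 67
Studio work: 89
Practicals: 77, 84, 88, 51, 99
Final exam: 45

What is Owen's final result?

Pass

Practicals: drop 51 → average of remaining 4 = 348/4 = 87
Weighted total:
  Midterm exam 67 × 0.25 = 16.75
  Studio work 89 × 0.32 = 28.48
  Practicals 87 × 0.36 = 31.32
  Final exam 45 × 0.07 = 3.15
Sum = 79.7
79.7 ≥ 75 → Pass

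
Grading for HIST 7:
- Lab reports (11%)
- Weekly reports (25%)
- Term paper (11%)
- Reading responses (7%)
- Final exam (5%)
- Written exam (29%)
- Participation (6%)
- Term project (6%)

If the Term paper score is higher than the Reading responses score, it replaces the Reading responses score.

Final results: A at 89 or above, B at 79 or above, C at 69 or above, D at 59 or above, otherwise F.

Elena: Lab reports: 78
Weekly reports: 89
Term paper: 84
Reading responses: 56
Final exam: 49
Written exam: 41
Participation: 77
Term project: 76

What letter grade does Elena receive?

Term paper (84) > Reading responses (56), so Reading responses counts as 84.
Weighted total:
  Lab reports 78 × 0.11 = 8.58
  Weekly reports 89 × 0.25 = 22.25
  Term paper 84 × 0.11 = 9.24
  Reading responses 84 × 0.07 = 5.88
  Final exam 49 × 0.05 = 2.45
  Written exam 41 × 0.29 = 11.89
  Participation 77 × 0.06 = 4.62
  Term project 76 × 0.06 = 4.56
Sum = 69.47
69.47 is ≥ 69 and < 79 → C

C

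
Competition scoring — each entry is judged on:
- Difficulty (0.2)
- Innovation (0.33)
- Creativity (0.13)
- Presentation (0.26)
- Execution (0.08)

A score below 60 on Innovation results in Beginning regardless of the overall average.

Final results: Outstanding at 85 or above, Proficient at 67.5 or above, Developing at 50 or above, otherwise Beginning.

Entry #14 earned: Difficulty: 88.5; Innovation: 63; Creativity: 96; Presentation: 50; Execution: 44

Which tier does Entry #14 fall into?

Developing

Innovation score 63 ≥ 60: minimum met.
Weighted total:
  Difficulty 88.5 × 0.2 = 17.7
  Innovation 63 × 0.33 = 20.79
  Creativity 96 × 0.13 = 12.48
  Presentation 50 × 0.26 = 13
  Execution 44 × 0.08 = 3.52
Sum = 67.49
67.49 is ≥ 50 and < 67.5 → Developing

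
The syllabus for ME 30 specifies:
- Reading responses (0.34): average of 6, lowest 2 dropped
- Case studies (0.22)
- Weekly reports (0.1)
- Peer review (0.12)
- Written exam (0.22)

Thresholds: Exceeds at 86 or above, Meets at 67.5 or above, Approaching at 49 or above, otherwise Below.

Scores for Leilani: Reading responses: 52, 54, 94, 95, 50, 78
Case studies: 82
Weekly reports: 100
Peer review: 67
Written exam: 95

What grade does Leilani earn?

Meets

Reading responses: drop 50, 52 → average of remaining 4 = 321/4 = 80.25
Weighted total:
  Reading responses 80.25 × 0.34 = 27.285
  Case studies 82 × 0.22 = 18.04
  Weekly reports 100 × 0.1 = 10
  Peer review 67 × 0.12 = 8.04
  Written exam 95 × 0.22 = 20.9
Sum = 84.265
84.265 is ≥ 67.5 and < 86 → Meets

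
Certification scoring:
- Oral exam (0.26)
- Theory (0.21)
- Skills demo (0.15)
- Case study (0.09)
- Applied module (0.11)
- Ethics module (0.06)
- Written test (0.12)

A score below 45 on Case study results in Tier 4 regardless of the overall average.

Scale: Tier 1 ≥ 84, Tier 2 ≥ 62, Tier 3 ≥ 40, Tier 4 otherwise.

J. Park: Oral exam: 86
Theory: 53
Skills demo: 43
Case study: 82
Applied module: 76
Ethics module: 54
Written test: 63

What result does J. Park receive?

Case study score 82 ≥ 45: minimum met.
Weighted total:
  Oral exam 86 × 0.26 = 22.36
  Theory 53 × 0.21 = 11.13
  Skills demo 43 × 0.15 = 6.45
  Case study 82 × 0.09 = 7.38
  Applied module 76 × 0.11 = 8.36
  Ethics module 54 × 0.06 = 3.24
  Written test 63 × 0.12 = 7.56
Sum = 66.48
66.48 is ≥ 62 and < 84 → Tier 2

Tier 2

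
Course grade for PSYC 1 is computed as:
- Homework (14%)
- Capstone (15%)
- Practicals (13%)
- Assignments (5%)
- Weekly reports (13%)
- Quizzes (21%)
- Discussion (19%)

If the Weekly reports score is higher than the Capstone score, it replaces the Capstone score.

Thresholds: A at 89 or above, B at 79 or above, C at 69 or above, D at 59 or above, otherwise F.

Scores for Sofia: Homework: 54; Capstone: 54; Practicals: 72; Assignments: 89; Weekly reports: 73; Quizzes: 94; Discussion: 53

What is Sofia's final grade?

C

Weekly reports (73) > Capstone (54), so Capstone counts as 73.
Weighted total:
  Homework 54 × 0.14 = 7.56
  Capstone 73 × 0.15 = 10.95
  Practicals 72 × 0.13 = 9.36
  Assignments 89 × 0.05 = 4.45
  Weekly reports 73 × 0.13 = 9.49
  Quizzes 94 × 0.21 = 19.74
  Discussion 53 × 0.19 = 10.07
Sum = 71.62
71.62 is ≥ 69 and < 79 → C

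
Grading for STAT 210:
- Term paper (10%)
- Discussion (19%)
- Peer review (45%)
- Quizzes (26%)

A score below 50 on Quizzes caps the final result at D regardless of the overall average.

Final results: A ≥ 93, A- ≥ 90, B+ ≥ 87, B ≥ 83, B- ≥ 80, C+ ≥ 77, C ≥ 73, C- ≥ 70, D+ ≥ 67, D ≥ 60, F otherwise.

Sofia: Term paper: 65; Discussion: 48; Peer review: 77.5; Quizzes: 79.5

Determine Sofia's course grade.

Quizzes score 79.5 ≥ 50: minimum met.
Weighted total:
  Term paper 65 × 0.1 = 6.5
  Discussion 48 × 0.19 = 9.12
  Peer review 77.5 × 0.45 = 34.875
  Quizzes 79.5 × 0.26 = 20.67
Sum = 71.165
71.165 is ≥ 70 and < 73 → C-

C-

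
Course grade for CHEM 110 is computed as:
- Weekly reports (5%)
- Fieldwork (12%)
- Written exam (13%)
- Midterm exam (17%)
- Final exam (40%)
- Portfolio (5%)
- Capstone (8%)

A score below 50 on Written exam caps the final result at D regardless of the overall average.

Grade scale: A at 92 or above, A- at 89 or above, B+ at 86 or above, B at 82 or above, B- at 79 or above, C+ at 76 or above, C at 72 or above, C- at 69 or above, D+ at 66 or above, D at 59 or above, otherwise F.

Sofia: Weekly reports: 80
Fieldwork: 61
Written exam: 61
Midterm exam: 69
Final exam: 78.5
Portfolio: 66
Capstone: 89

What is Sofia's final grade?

Written exam score 61 ≥ 50: minimum met.
Weighted total:
  Weekly reports 80 × 0.05 = 4
  Fieldwork 61 × 0.12 = 7.32
  Written exam 61 × 0.13 = 7.93
  Midterm exam 69 × 0.17 = 11.73
  Final exam 78.5 × 0.4 = 31.4
  Portfolio 66 × 0.05 = 3.3
  Capstone 89 × 0.08 = 7.12
Sum = 72.8
72.8 is ≥ 72 and < 76 → C

C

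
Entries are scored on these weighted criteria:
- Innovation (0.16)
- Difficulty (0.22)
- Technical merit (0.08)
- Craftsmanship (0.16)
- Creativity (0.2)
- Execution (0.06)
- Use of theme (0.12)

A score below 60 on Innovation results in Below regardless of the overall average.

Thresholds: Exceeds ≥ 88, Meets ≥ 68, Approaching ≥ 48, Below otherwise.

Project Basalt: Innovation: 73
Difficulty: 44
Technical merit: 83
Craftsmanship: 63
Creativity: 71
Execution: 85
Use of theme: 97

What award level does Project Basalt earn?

Meets

Innovation score 73 ≥ 60: minimum met.
Weighted total:
  Innovation 73 × 0.16 = 11.68
  Difficulty 44 × 0.22 = 9.68
  Technical merit 83 × 0.08 = 6.64
  Craftsmanship 63 × 0.16 = 10.08
  Creativity 71 × 0.2 = 14.2
  Execution 85 × 0.06 = 5.1
  Use of theme 97 × 0.12 = 11.64
Sum = 69.02
69.02 is ≥ 68 and < 88 → Meets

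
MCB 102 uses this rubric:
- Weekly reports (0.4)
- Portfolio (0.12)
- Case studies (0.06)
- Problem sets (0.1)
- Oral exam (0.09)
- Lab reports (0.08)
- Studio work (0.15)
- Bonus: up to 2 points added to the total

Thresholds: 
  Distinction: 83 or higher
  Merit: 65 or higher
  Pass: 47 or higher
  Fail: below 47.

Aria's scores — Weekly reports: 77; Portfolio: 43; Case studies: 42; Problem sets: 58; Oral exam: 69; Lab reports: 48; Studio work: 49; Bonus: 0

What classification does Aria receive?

Pass

Weighted total:
  Weekly reports 77 × 0.4 = 30.8
  Portfolio 43 × 0.12 = 5.16
  Case studies 42 × 0.06 = 2.52
  Problem sets 58 × 0.1 = 5.8
  Oral exam 69 × 0.09 = 6.21
  Lab reports 48 × 0.08 = 3.84
  Studio work 49 × 0.15 = 7.35
Sum = 61.68
Bonus: 61.68 + 0 = 61.68
61.68 is ≥ 47 and < 65 → Pass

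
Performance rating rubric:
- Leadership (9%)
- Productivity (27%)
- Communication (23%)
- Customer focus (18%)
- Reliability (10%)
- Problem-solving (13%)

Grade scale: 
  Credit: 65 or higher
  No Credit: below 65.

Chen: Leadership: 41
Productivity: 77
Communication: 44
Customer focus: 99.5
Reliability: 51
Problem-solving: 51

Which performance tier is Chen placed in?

No Credit

Weighted total:
  Leadership 41 × 0.09 = 3.69
  Productivity 77 × 0.27 = 20.79
  Communication 44 × 0.23 = 10.12
  Customer focus 99.5 × 0.18 = 17.91
  Reliability 51 × 0.1 = 5.1
  Problem-solving 51 × 0.13 = 6.63
Sum = 64.24
64.24 < 65 → No Credit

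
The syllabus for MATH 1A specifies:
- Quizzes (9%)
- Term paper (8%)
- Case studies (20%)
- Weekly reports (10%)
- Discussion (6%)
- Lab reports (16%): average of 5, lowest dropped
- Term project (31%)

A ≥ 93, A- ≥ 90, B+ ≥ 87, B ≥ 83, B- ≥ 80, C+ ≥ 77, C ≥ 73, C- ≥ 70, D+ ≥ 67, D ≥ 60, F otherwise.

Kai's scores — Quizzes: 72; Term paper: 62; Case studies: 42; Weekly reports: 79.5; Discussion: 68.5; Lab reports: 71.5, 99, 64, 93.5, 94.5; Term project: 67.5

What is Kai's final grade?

Lab reports: drop 64 → average of remaining 4 = 358.5/4 = 89.625
Weighted total:
  Quizzes 72 × 0.09 = 6.48
  Term paper 62 × 0.08 = 4.96
  Case studies 42 × 0.2 = 8.4
  Weekly reports 79.5 × 0.1 = 7.95
  Discussion 68.5 × 0.06 = 4.11
  Lab reports 89.625 × 0.16 = 14.34
  Term project 67.5 × 0.31 = 20.925
Sum = 67.165
67.165 is ≥ 67 and < 70 → D+

D+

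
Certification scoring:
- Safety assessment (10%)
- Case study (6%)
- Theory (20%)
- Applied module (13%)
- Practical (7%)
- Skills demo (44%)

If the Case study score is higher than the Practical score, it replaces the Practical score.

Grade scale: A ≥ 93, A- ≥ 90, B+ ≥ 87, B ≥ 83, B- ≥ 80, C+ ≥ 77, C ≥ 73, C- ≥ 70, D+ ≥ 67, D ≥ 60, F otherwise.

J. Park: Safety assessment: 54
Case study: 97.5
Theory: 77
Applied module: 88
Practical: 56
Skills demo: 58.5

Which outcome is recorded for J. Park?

C-

Case study (97.5) > Practical (56), so Practical counts as 97.5.
Weighted total:
  Safety assessment 54 × 0.1 = 5.4
  Case study 97.5 × 0.06 = 5.85
  Theory 77 × 0.2 = 15.4
  Applied module 88 × 0.13 = 11.44
  Practical 97.5 × 0.07 = 6.825
  Skills demo 58.5 × 0.44 = 25.74
Sum = 70.655
70.655 is ≥ 70 and < 73 → C-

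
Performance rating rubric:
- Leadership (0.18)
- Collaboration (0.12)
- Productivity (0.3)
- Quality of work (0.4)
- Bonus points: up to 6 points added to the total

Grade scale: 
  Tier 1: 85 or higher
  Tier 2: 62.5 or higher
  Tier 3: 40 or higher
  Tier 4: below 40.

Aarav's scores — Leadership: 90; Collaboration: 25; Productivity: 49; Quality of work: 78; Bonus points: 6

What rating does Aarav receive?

Weighted total:
  Leadership 90 × 0.18 = 16.2
  Collaboration 25 × 0.12 = 3
  Productivity 49 × 0.3 = 14.7
  Quality of work 78 × 0.4 = 31.2
Sum = 65.1
Bonus points: 65.1 + 6 = 71.1
71.1 is ≥ 62.5 and < 85 → Tier 2

Tier 2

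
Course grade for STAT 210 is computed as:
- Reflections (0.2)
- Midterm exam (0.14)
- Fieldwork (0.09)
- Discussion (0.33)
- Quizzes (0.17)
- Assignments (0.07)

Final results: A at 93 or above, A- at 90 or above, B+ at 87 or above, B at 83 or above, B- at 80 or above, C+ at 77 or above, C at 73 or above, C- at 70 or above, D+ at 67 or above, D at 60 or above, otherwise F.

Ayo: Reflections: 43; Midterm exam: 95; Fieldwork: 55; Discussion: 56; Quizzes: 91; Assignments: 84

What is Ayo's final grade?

D

Weighted total:
  Reflections 43 × 0.2 = 8.6
  Midterm exam 95 × 0.14 = 13.3
  Fieldwork 55 × 0.09 = 4.95
  Discussion 56 × 0.33 = 18.48
  Quizzes 91 × 0.17 = 15.47
  Assignments 84 × 0.07 = 5.88
Sum = 66.68
66.68 is ≥ 60 and < 67 → D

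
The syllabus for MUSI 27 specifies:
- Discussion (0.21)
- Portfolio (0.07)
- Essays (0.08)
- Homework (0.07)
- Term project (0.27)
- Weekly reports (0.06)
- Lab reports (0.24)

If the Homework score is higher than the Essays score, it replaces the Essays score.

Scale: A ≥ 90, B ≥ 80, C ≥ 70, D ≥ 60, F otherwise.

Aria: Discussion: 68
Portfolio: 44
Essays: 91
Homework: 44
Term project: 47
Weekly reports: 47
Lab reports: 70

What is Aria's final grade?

Homework (44) ≤ Essays (91), so Essays stays at 91.
Weighted total:
  Discussion 68 × 0.21 = 14.28
  Portfolio 44 × 0.07 = 3.08
  Essays 91 × 0.08 = 7.28
  Homework 44 × 0.07 = 3.08
  Term project 47 × 0.27 = 12.69
  Weekly reports 47 × 0.06 = 2.82
  Lab reports 70 × 0.24 = 16.8
Sum = 60.03
60.03 is ≥ 60 and < 70 → D

D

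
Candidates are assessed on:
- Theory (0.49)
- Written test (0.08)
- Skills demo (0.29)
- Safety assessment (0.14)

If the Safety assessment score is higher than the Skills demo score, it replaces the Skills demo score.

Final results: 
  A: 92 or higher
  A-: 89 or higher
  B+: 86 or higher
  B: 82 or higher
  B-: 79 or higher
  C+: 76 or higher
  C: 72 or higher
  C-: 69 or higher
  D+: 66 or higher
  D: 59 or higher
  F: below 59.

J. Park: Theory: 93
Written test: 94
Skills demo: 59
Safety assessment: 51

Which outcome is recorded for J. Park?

C+

Safety assessment (51) ≤ Skills demo (59), so Skills demo stays at 59.
Weighted total:
  Theory 93 × 0.49 = 45.57
  Written test 94 × 0.08 = 7.52
  Skills demo 59 × 0.29 = 17.11
  Safety assessment 51 × 0.14 = 7.14
Sum = 77.34
77.34 is ≥ 76 and < 79 → C+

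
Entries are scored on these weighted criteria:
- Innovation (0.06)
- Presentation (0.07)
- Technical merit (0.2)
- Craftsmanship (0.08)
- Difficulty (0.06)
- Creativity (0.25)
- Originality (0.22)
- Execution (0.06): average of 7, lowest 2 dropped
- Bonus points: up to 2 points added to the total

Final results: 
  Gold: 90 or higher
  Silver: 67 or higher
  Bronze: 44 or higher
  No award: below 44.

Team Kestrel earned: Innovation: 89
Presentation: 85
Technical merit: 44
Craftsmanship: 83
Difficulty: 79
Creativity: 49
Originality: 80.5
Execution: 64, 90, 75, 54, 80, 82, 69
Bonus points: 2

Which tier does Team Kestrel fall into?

Execution: drop 54, 64 → average of remaining 5 = 396/5 = 79.2
Weighted total:
  Innovation 89 × 0.06 = 5.34
  Presentation 85 × 0.07 = 5.95
  Technical merit 44 × 0.2 = 8.8
  Craftsmanship 83 × 0.08 = 6.64
  Difficulty 79 × 0.06 = 4.74
  Creativity 49 × 0.25 = 12.25
  Originality 80.5 × 0.22 = 17.71
  Execution 79.2 × 0.06 = 4.752
Sum = 66.182
Bonus points: 66.182 + 2 = 68.182
68.182 is ≥ 67 and < 90 → Silver

Silver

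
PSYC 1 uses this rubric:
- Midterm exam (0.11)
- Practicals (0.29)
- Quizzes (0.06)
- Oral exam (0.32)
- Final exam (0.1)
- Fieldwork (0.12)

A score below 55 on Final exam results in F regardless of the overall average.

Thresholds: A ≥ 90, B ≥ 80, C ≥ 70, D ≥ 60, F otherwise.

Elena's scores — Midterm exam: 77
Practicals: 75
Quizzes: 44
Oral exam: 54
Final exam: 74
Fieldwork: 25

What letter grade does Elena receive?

Final exam score 74 ≥ 55: minimum met.
Weighted total:
  Midterm exam 77 × 0.11 = 8.47
  Practicals 75 × 0.29 = 21.75
  Quizzes 44 × 0.06 = 2.64
  Oral exam 54 × 0.32 = 17.28
  Final exam 74 × 0.1 = 7.4
  Fieldwork 25 × 0.12 = 3
Sum = 60.54
60.54 is ≥ 60 and < 70 → D

D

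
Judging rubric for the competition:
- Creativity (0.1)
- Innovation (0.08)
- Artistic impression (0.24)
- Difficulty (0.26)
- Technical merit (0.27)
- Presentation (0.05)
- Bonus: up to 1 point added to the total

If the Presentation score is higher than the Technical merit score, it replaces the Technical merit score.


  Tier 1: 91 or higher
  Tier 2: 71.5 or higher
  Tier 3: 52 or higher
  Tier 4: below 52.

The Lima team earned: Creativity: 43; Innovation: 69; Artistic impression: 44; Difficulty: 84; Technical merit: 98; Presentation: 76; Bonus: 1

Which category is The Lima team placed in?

Tier 2

Presentation (76) ≤ Technical merit (98), so Technical merit stays at 98.
Weighted total:
  Creativity 43 × 0.1 = 4.3
  Innovation 69 × 0.08 = 5.52
  Artistic impression 44 × 0.24 = 10.56
  Difficulty 84 × 0.26 = 21.84
  Technical merit 98 × 0.27 = 26.46
  Presentation 76 × 0.05 = 3.8
Sum = 72.48
Bonus: 72.48 + 1 = 73.48
73.48 is ≥ 71.5 and < 91 → Tier 2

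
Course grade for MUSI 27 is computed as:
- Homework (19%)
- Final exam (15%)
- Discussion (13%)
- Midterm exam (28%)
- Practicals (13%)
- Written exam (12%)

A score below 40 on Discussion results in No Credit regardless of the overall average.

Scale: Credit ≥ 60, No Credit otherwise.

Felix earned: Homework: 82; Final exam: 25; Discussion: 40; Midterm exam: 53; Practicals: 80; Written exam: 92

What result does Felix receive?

Credit

Discussion score 40 ≥ 40: minimum met.
Weighted total:
  Homework 82 × 0.19 = 15.58
  Final exam 25 × 0.15 = 3.75
  Discussion 40 × 0.13 = 5.2
  Midterm exam 53 × 0.28 = 14.84
  Practicals 80 × 0.13 = 10.4
  Written exam 92 × 0.12 = 11.04
Sum = 60.81
60.81 ≥ 60 → Credit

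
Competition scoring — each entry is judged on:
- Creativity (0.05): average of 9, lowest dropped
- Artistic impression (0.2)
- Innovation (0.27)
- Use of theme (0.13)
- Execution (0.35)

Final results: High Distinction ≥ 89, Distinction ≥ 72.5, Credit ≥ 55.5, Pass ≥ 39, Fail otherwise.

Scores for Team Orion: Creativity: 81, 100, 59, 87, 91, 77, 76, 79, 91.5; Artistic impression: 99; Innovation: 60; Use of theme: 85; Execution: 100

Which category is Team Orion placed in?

Creativity: drop 59 → average of remaining 8 = 682.5/8 = 85.3125
Weighted total:
  Creativity 85.3125 × 0.05 = 4.265625
  Artistic impression 99 × 0.2 = 19.8
  Innovation 60 × 0.27 = 16.2
  Use of theme 85 × 0.13 = 11.05
  Execution 100 × 0.35 = 35
Sum = 86.315625
86.315625 is ≥ 72.5 and < 89 → Distinction

Distinction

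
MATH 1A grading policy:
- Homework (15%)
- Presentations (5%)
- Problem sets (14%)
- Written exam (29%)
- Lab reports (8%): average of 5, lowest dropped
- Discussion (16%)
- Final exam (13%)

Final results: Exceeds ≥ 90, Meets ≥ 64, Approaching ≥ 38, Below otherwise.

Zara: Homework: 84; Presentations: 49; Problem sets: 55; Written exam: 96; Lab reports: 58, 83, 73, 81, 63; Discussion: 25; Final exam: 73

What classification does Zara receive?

Lab reports: drop 58 → average of remaining 4 = 300/4 = 75
Weighted total:
  Homework 84 × 0.15 = 12.6
  Presentations 49 × 0.05 = 2.45
  Problem sets 55 × 0.14 = 7.7
  Written exam 96 × 0.29 = 27.84
  Lab reports 75 × 0.08 = 6
  Discussion 25 × 0.16 = 4
  Final exam 73 × 0.13 = 9.49
Sum = 70.08
70.08 is ≥ 64 and < 90 → Meets

Meets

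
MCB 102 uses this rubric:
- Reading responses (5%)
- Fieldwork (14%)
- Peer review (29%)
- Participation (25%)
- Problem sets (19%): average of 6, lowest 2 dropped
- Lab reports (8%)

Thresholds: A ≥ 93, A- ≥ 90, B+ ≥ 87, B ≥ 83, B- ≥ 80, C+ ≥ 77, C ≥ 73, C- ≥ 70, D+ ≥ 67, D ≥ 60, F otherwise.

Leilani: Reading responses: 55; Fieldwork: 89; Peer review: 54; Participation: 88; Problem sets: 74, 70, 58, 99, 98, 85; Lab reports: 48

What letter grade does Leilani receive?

Problem sets: drop 58, 70 → average of remaining 4 = 356/4 = 89
Weighted total:
  Reading responses 55 × 0.05 = 2.75
  Fieldwork 89 × 0.14 = 12.46
  Peer review 54 × 0.29 = 15.66
  Participation 88 × 0.25 = 22
  Problem sets 89 × 0.19 = 16.91
  Lab reports 48 × 0.08 = 3.84
Sum = 73.62
73.62 is ≥ 73 and < 77 → C

C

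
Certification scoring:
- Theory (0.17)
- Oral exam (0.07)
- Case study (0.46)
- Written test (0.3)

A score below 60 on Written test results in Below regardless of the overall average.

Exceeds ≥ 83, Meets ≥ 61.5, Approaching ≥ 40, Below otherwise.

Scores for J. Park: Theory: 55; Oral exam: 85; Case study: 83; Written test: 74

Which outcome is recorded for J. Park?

Written test score 74 ≥ 60: minimum met.
Weighted total:
  Theory 55 × 0.17 = 9.35
  Oral exam 85 × 0.07 = 5.95
  Case study 83 × 0.46 = 38.18
  Written test 74 × 0.3 = 22.2
Sum = 75.68
75.68 is ≥ 61.5 and < 83 → Meets

Meets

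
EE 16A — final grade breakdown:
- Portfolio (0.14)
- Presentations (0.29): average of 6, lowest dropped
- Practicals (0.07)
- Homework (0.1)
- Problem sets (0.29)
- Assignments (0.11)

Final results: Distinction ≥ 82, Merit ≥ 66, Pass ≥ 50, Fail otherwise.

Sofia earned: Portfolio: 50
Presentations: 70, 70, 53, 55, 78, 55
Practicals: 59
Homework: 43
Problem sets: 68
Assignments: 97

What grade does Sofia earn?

Presentations: drop 53 → average of remaining 5 = 328/5 = 65.6
Weighted total:
  Portfolio 50 × 0.14 = 7
  Presentations 65.6 × 0.29 = 19.024
  Practicals 59 × 0.07 = 4.13
  Homework 43 × 0.1 = 4.3
  Problem sets 68 × 0.29 = 19.72
  Assignments 97 × 0.11 = 10.67
Sum = 64.844
64.844 is ≥ 50 and < 66 → Pass

Pass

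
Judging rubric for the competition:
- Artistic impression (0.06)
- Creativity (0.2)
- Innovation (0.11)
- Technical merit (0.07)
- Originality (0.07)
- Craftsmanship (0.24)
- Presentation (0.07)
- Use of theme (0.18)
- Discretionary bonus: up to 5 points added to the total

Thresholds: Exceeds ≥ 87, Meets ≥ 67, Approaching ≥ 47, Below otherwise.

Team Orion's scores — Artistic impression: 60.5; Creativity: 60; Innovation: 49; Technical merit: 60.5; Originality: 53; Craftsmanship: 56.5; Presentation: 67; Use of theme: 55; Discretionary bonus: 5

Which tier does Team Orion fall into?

Approaching

Weighted total:
  Artistic impression 60.5 × 0.06 = 3.63
  Creativity 60 × 0.2 = 12
  Innovation 49 × 0.11 = 5.39
  Technical merit 60.5 × 0.07 = 4.235
  Originality 53 × 0.07 = 3.71
  Craftsmanship 56.5 × 0.24 = 13.56
  Presentation 67 × 0.07 = 4.69
  Use of theme 55 × 0.18 = 9.9
Sum = 57.115
Discretionary bonus: 57.115 + 5 = 62.115
62.115 is ≥ 47 and < 67 → Approaching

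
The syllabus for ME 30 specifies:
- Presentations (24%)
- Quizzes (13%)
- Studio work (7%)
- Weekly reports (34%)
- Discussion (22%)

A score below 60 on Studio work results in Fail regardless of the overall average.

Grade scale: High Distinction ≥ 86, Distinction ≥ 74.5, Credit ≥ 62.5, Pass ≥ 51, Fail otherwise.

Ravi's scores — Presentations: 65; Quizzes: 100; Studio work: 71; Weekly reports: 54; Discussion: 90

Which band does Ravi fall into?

Studio work score 71 ≥ 60: minimum met.
Weighted total:
  Presentations 65 × 0.24 = 15.6
  Quizzes 100 × 0.13 = 13
  Studio work 71 × 0.07 = 4.97
  Weekly reports 54 × 0.34 = 18.36
  Discussion 90 × 0.22 = 19.8
Sum = 71.73
71.73 is ≥ 62.5 and < 74.5 → Credit

Credit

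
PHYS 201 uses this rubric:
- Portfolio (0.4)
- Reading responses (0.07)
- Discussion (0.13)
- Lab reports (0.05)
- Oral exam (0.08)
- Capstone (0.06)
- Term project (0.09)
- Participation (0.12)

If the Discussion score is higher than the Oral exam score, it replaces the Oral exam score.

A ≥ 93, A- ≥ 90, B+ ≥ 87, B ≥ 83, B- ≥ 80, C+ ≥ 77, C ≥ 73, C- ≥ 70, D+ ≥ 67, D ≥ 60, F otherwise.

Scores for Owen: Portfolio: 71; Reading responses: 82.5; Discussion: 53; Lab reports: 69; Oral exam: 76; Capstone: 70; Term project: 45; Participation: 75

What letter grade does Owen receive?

D+

Discussion (53) ≤ Oral exam (76), so Oral exam stays at 76.
Weighted total:
  Portfolio 71 × 0.4 = 28.4
  Reading responses 82.5 × 0.07 = 5.775
  Discussion 53 × 0.13 = 6.89
  Lab reports 69 × 0.05 = 3.45
  Oral exam 76 × 0.08 = 6.08
  Capstone 70 × 0.06 = 4.2
  Term project 45 × 0.09 = 4.05
  Participation 75 × 0.12 = 9
Sum = 67.845
67.845 is ≥ 67 and < 70 → D+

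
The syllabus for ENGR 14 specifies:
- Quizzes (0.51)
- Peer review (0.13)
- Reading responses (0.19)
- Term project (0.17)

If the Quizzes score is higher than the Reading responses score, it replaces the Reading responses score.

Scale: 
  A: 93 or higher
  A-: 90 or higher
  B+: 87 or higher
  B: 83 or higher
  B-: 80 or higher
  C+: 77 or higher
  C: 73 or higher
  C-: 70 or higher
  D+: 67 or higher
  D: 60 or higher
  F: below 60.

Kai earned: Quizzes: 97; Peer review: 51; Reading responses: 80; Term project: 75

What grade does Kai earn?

B+

Quizzes (97) > Reading responses (80), so Reading responses counts as 97.
Weighted total:
  Quizzes 97 × 0.51 = 49.47
  Peer review 51 × 0.13 = 6.63
  Reading responses 97 × 0.19 = 18.43
  Term project 75 × 0.17 = 12.75
Sum = 87.28
87.28 is ≥ 87 and < 90 → B+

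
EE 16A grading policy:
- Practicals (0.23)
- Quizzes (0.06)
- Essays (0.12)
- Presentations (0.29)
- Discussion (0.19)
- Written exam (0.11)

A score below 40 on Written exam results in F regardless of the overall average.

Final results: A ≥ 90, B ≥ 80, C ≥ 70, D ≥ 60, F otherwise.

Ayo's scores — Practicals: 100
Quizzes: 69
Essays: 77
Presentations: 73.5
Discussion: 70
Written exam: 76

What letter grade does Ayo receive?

C

Written exam score 76 ≥ 40: minimum met.
Weighted total:
  Practicals 100 × 0.23 = 23
  Quizzes 69 × 0.06 = 4.14
  Essays 77 × 0.12 = 9.24
  Presentations 73.5 × 0.29 = 21.315
  Discussion 70 × 0.19 = 13.3
  Written exam 76 × 0.11 = 8.36
Sum = 79.355
79.355 is ≥ 70 and < 80 → C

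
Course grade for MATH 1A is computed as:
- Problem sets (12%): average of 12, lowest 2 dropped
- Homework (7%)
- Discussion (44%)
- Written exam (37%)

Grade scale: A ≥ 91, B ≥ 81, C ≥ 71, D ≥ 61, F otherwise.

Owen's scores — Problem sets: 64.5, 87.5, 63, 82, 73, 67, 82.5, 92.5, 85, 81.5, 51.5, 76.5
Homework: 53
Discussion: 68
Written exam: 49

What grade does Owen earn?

D

Problem sets: drop 51.5, 63 → average of remaining 10 = 792/10 = 79.2
Weighted total:
  Problem sets 79.2 × 0.12 = 9.504
  Homework 53 × 0.07 = 3.71
  Discussion 68 × 0.44 = 29.92
  Written exam 49 × 0.37 = 18.13
Sum = 61.264
61.264 is ≥ 61 and < 71 → D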